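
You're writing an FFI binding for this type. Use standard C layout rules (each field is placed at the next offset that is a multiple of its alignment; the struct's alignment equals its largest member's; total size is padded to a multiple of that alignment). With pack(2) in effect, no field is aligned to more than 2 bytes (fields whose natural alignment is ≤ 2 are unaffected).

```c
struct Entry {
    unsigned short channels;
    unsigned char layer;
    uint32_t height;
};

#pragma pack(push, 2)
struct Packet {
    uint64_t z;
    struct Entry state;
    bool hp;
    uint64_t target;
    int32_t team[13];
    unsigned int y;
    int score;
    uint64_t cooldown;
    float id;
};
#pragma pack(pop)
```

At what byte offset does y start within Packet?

Entry: channels at 0 (size 2, align 2) → ends 2; layer at 2 (size 1, align 1) → ends 3; pad 1 to align 4 for height; height at 4 (size 4, align 4) → ends 8; total 8 bytes, alignment 4
z at 0 (size 8, align 2) → ends 8
state at 8 (size 8, align 2) → ends 16
hp at 16 (size 1, align 1) → ends 17
pad 1 to align 2 for target
target at 18 (size 8, align 2) → ends 26
team at 26 (size 52, align 2) → ends 78
y at 78 (size 4, align 2) → ends 82

78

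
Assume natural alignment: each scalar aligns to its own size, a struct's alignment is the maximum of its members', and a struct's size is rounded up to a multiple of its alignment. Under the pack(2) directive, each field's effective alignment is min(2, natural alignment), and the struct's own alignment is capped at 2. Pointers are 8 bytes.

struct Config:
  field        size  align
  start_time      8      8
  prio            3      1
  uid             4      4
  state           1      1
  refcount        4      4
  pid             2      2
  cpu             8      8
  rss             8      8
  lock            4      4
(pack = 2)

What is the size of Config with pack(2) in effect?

0..8  start_time  (8B, 2-aligned)
8..11  prio  (3B, 1-aligned)
11..12  -- padding (1B)
12..16  uid  (4B, 2-aligned)
16..17  state  (1B, 1-aligned)
17..18  -- padding (1B)
18..22  refcount  (4B, 2-aligned)
22..24  pid  (2B, 2-aligned)
24..32  cpu  (8B, 2-aligned)
32..40  rss  (8B, 2-aligned)
40..44  lock  (4B, 2-aligned)
sizeof = 44, alignof = 2

44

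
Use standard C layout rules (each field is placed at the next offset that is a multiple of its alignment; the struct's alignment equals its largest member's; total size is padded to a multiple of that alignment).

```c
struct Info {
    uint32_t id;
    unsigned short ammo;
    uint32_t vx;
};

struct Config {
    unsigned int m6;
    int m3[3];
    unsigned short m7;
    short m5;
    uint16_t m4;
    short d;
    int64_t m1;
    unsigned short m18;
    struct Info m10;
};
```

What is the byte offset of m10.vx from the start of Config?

44

Info: @0: id [4B, align 4] → 4; @4: ammo [2B, align 2] → 6; +2 pad (align 4); @8: vx [4B, align 4] → 12; size 12, align 4
@0: m6 [4B, align 4] → 4
@4: m3 [12B, align 4] → 16
@16: m7 [2B, align 2] → 18
@18: m5 [2B, align 2] → 20
@20: m4 [2B, align 2] → 22
@22: d [2B, align 2] → 24
@24: m1 [8B, align 8] → 32
@32: m18 [2B, align 2] → 34
+2 pad (align 4)
@36: m10 [12B, align 4] → 48
within Info: vx at 8
36 + 8 = 44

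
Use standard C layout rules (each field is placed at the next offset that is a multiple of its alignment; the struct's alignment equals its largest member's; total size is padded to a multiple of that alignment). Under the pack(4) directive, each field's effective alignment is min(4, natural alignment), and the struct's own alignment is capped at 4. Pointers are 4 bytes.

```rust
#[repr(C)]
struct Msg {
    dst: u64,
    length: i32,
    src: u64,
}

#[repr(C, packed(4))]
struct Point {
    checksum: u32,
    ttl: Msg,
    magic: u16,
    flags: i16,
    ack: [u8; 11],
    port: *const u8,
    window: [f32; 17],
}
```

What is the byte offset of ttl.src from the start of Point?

20

Msg: @0: dst [8B, align 8] → 8; @8: length [4B, align 4] → 12; +4 pad (align 8); @16: src [8B, align 8] → 24; size 24, align 8
@0: checksum [4B, align 4] → 4
@4: ttl [24B, align 4] → 28
within Msg: src at 16
4 + 16 = 20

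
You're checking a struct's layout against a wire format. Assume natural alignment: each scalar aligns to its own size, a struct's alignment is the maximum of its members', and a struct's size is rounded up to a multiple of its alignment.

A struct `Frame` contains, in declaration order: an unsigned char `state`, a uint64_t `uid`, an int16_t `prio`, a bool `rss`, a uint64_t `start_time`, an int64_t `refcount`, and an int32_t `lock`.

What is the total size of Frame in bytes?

48 bytes

state at 0 (size 1, align 1) → ends 1
pad 7 to align 8 for uid
uid at 8 (size 8, align 8) → ends 16
prio at 16 (size 2, align 2) → ends 18
rss at 18 (size 1, align 1) → ends 19
pad 5 to align 8 for start_time
start_time at 24 (size 8, align 8) → ends 32
refcount at 32 (size 8, align 8) → ends 40
lock at 40 (size 4, align 4) → ends 44
tail pad 4 to reach multiple of 8
total 48 bytes, alignment 8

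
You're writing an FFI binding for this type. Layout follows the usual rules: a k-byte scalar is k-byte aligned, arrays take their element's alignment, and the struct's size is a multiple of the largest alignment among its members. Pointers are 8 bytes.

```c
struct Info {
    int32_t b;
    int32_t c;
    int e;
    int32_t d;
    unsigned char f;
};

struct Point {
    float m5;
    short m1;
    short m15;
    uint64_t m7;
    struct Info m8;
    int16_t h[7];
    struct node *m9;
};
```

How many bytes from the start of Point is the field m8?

Info: b at 0 (size 4, align 4) → ends 4; c at 4 (size 4, align 4) → ends 8; e at 8 (size 4, align 4) → ends 12; d at 12 (size 4, align 4) → ends 16; f at 16 (size 1, align 1) → ends 17; tail pad 3 to reach multiple of 4; total 20 bytes, alignment 4
m5 at 0 (size 4, align 4) → ends 4
m1 at 4 (size 2, align 2) → ends 6
m15 at 6 (size 2, align 2) → ends 8
m7 at 8 (size 8, align 8) → ends 16
m8 at 16 (size 20, align 4) → ends 36

16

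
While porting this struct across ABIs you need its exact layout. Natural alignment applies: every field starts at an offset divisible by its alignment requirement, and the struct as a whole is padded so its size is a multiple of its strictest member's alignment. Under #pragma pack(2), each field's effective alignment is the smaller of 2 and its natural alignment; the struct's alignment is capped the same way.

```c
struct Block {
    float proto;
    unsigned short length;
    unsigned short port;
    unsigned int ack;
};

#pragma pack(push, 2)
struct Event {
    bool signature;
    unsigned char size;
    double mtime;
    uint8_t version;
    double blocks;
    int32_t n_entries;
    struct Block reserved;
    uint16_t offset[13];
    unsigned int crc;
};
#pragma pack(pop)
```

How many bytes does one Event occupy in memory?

Block: @0: proto [4B, align 4] → 4; @4: length [2B, align 2] → 6; @6: port [2B, align 2] → 8; @8: ack [4B, align 4] → 12; size 12, align 4
@0: signature [1B, align 1] → 1
@1: size [1B, align 1] → 2
@2: mtime [8B, align 2] → 10
@10: version [1B, align 1] → 11
+1 pad (align 2)
@12: blocks [8B, align 2] → 20
@20: n_entries [4B, align 2] → 24
@24: reserved [12B, align 2] → 36
@36: offset [26B, align 2] → 62
@62: crc [4B, align 2] → 66
size 66, align 2

66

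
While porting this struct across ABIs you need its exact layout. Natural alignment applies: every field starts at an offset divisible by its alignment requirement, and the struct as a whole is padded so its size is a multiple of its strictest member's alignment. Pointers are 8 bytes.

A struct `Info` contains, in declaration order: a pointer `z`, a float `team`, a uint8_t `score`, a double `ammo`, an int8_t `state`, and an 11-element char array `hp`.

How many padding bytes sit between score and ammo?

3

0..8  z  (8B, 8-aligned)
8..12  team  (4B, 4-aligned)
12..13  score  (1B, 1-aligned)
13..16  -- padding (3B)
16..24  ammo  (8B, 8-aligned)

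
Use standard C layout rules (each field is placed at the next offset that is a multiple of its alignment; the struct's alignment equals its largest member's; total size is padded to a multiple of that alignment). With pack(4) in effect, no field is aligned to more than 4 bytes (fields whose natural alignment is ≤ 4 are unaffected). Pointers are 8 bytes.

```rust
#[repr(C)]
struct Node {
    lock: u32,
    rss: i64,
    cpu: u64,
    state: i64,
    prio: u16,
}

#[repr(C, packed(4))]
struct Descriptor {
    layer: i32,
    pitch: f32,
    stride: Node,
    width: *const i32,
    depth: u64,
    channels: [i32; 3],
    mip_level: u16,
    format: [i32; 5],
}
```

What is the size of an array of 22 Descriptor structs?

Node: lock at 0 (size 4, align 4) → ends 4; pad 4 to align 8 for rss; rss at 8 (size 8, align 8) → ends 16; cpu at 16 (size 8, align 8) → ends 24; state at 24 (size 8, align 8) → ends 32; prio at 32 (size 2, align 2) → ends 34; tail pad 6 to reach multiple of 8; total 40 bytes, alignment 8
layer at 0 (size 4, align 4) → ends 4
pitch at 4 (size 4, align 4) → ends 8
stride at 8 (size 40, align 4) → ends 48
width at 48 (size 8, align 4) → ends 56
depth at 56 (size 8, align 4) → ends 64
channels at 64 (size 12, align 4) → ends 76
mip_level at 76 (size 2, align 2) → ends 78
pad 2 to align 4 for format
format at 80 (size 20, align 4) → ends 100
total 100 bytes, alignment 4
array of 22: 22 × 100 = 2200

2200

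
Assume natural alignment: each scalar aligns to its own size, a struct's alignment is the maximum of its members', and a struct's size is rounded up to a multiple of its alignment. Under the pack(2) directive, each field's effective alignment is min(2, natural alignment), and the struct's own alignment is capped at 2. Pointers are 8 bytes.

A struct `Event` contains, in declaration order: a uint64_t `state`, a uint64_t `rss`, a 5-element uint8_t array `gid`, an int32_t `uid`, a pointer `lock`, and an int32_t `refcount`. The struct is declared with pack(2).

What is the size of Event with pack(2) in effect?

38

state at 0 (size 8, align 2) → ends 8
rss at 8 (size 8, align 2) → ends 16
gid at 16 (size 5, align 1) → ends 21
pad 1 to align 2 for uid
uid at 22 (size 4, align 2) → ends 26
lock at 26 (size 8, align 2) → ends 34
refcount at 34 (size 4, align 2) → ends 38
total 38 bytes, alignment 2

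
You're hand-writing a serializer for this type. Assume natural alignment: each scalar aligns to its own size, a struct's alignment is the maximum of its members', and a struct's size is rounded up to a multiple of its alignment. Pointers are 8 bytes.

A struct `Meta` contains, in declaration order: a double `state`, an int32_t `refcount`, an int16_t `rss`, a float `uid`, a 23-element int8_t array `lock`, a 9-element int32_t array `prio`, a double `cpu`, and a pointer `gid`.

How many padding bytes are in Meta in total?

3

0..8  state  (8B, 8-aligned)
8..12  refcount  (4B, 4-aligned)
12..14  rss  (2B, 2-aligned)
14..16  -- padding (2B)
16..20  uid  (4B, 4-aligned)
20..43  lock  (23B, 1-aligned)
43..44  -- padding (1B)
44..80  prio  (36B, 4-aligned)
80..88  cpu  (8B, 8-aligned)
88..96  gid  (8B, 8-aligned)
sizeof = 96, alignof = 8
data bytes 93, size 96 → padding 3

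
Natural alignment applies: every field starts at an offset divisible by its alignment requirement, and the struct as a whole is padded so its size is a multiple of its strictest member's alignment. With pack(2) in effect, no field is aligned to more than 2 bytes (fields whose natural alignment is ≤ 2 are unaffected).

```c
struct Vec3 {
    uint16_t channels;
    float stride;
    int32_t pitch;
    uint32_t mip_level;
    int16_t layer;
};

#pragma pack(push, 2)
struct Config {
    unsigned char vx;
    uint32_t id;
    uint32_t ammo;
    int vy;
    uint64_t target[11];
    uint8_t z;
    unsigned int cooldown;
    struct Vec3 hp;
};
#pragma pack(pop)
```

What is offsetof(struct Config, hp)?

108

Vec3: 0..2  channels  (2B, 2-aligned); 2..4  -- padding (2B); 4..8  stride  (4B, 4-aligned); 8..12  pitch  (4B, 4-aligned); 12..16  mip_level  (4B, 4-aligned); 16..18  layer  (2B, 2-aligned); 18..20  -- tail padding (2B); sizeof = 20, alignof = 4
0..1  vx  (1B, 1-aligned)
1..2  -- padding (1B)
2..6  id  (4B, 2-aligned)
6..10  ammo  (4B, 2-aligned)
10..14  vy  (4B, 2-aligned)
14..102  target  (88B, 2-aligned)
102..103  z  (1B, 1-aligned)
103..104  -- padding (1B)
104..108  cooldown  (4B, 2-aligned)
108..128  hp  (20B, 2-aligned)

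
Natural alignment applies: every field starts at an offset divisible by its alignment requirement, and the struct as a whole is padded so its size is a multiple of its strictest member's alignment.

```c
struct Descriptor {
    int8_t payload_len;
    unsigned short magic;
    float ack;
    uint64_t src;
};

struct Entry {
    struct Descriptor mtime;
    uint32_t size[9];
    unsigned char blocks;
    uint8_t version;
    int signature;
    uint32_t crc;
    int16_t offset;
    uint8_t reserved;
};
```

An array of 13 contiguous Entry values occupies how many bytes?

936

Descriptor: payload_len at 0 (size 1, align 1) → ends 1; pad 1 to align 2 for magic; magic at 2 (size 2, align 2) → ends 4; ack at 4 (size 4, align 4) → ends 8; src at 8 (size 8, align 8) → ends 16; total 16 bytes, alignment 8
mtime at 0 (size 16, align 8) → ends 16
size at 16 (size 36, align 4) → ends 52
blocks at 52 (size 1, align 1) → ends 53
version at 53 (size 1, align 1) → ends 54
pad 2 to align 4 for signature
signature at 56 (size 4, align 4) → ends 60
crc at 60 (size 4, align 4) → ends 64
offset at 64 (size 2, align 2) → ends 66
reserved at 66 (size 1, align 1) → ends 67
tail pad 5 to reach multiple of 8
total 72 bytes, alignment 8
array of 13: 13 × 72 = 936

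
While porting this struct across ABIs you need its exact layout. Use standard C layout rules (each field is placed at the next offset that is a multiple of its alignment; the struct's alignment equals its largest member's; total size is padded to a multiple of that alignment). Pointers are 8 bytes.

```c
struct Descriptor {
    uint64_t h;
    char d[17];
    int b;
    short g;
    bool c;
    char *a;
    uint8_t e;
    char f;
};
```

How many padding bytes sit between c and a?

5

@0: h [8B, align 8] → 8
@8: d [17B, align 1] → 25
+3 pad (align 4)
@28: b [4B, align 4] → 32
@32: g [2B, align 2] → 34
@34: c [1B, align 1] → 35
+5 pad (align 8)
@40: a [8B, align 8] → 48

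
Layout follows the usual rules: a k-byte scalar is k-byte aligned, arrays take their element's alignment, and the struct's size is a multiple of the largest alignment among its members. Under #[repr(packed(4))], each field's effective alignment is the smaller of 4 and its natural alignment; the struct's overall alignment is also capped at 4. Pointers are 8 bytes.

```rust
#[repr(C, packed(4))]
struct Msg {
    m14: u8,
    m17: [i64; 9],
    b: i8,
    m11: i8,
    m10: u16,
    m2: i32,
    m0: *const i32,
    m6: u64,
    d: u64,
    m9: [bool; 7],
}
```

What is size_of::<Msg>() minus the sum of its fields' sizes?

4

@0: m14 [1B, align 1] → 1
+3 pad (align 4)
@4: m17 [72B, align 4] → 76
@76: b [1B, align 1] → 77
@77: m11 [1B, align 1] → 78
@78: m10 [2B, align 2] → 80
@80: m2 [4B, align 4] → 84
@84: m0 [8B, align 4] → 92
@92: m6 [8B, align 4] → 100
@100: d [8B, align 4] → 108
@108: m9 [7B, align 1] → 115
+1 tail pad (align 4)
size 116, align 4
data bytes 112, size 116 → padding 4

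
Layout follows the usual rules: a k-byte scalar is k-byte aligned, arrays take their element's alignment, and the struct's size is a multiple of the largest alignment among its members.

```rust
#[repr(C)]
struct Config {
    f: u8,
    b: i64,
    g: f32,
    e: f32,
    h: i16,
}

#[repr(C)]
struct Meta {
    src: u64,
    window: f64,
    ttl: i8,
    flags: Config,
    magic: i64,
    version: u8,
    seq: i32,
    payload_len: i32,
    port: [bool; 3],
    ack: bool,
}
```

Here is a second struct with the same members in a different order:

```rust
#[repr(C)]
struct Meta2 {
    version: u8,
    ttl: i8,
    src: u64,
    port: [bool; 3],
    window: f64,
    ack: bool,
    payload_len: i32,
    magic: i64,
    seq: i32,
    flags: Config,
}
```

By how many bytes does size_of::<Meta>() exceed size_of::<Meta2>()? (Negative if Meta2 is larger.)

Config: @0: f [1B, align 1] → 1; +7 pad (align 8); @8: b [8B, align 8] → 16; @16: g [4B, align 4] → 20; @20: e [4B, align 4] → 24; @24: h [2B, align 2] → 26; +6 tail pad (align 8); size 32, align 8
@0: src [8B, align 8] → 8
@8: window [8B, align 8] → 16
@16: ttl [1B, align 1] → 17
+7 pad (align 8)
@24: flags [32B, align 8] → 56
@56: magic [8B, align 8] → 64
@64: version [1B, align 1] → 65
+3 pad (align 4)
@68: seq [4B, align 4] → 72
@72: payload_len [4B, align 4] → 76
@76: port [3B, align 1] → 79
@79: ack [1B, align 1] → 80
size 80, align 8
— Meta2 —
@0: version [1B, align 1] → 1
@1: ttl [1B, align 1] → 2
+6 pad (align 8)
@8: src [8B, align 8] → 16
@16: port [3B, align 1] → 19
+5 pad (align 8)
@24: window [8B, align 8] → 32
@32: ack [1B, align 1] → 33
+3 pad (align 4)
@36: payload_len [4B, align 4] → 40
@40: magic [8B, align 8] → 48
@48: seq [4B, align 4] → 52
+4 pad (align 8)
@56: flags [32B, align 8] → 88
size 88, align 8
80 − 88 = -8

-8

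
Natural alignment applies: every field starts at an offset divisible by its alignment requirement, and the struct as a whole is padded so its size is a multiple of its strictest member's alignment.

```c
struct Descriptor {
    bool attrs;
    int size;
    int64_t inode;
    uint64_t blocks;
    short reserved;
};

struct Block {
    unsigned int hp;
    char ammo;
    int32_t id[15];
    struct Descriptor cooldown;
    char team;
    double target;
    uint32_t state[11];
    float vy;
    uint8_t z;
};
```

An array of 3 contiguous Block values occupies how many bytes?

528

Descriptor: 0..1  attrs  (1B, 1-aligned); 1..4  -- padding (3B); 4..8  size  (4B, 4-aligned); 8..16  inode  (8B, 8-aligned); 16..24  blocks  (8B, 8-aligned); 24..26  reserved  (2B, 2-aligned); 26..32  -- tail padding (6B); sizeof = 32, alignof = 8
0..4  hp  (4B, 4-aligned)
4..5  ammo  (1B, 1-aligned)
5..8  -- padding (3B)
8..68  id  (60B, 4-aligned)
68..72  -- padding (4B)
72..104  cooldown  (32B, 8-aligned)
104..105  team  (1B, 1-aligned)
105..112  -- padding (7B)
112..120  target  (8B, 8-aligned)
120..164  state  (44B, 4-aligned)
164..168  vy  (4B, 4-aligned)
168..169  z  (1B, 1-aligned)
169..176  -- tail padding (7B)
sizeof = 176, alignof = 8
array of 3: 3 × 176 = 528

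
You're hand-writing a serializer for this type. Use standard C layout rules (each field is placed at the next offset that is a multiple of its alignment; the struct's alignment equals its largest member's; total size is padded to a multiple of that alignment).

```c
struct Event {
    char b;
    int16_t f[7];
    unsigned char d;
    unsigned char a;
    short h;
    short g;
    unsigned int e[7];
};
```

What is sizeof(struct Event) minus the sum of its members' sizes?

@0: b [1B, align 1] → 1
+1 pad (align 2)
@2: f [14B, align 2] → 16
@16: d [1B, align 1] → 17
@17: a [1B, align 1] → 18
@18: h [2B, align 2] → 20
@20: g [2B, align 2] → 22
+2 pad (align 4)
@24: e [28B, align 4] → 52
size 52, align 4
data bytes 49, size 52 → padding 3

3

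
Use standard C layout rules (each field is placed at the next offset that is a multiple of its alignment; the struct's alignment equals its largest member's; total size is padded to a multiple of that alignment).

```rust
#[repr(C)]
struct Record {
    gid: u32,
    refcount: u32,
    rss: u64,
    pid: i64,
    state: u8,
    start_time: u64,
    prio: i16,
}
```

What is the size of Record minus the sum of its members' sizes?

@0: gid [4B, align 4] → 4
@4: refcount [4B, align 4] → 8
@8: rss [8B, align 8] → 16
@16: pid [8B, align 8] → 24
@24: state [1B, align 1] → 25
+7 pad (align 8)
@32: start_time [8B, align 8] → 40
@40: prio [2B, align 2] → 42
+6 tail pad (align 8)
size 48, align 8
data bytes 35, size 48 → padding 13

13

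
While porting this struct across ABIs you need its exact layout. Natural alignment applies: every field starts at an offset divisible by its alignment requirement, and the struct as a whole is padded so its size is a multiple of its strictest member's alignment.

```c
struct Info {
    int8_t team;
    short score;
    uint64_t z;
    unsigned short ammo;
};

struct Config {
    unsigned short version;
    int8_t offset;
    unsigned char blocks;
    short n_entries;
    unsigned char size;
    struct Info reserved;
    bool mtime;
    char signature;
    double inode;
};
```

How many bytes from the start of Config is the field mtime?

32

Info: @0: team [1B, align 1] → 1; +1 pad (align 2); @2: score [2B, align 2] → 4; +4 pad (align 8); @8: z [8B, align 8] → 16; @16: ammo [2B, align 2] → 18; +6 tail pad (align 8); size 24, align 8
@0: version [2B, align 2] → 2
@2: offset [1B, align 1] → 3
@3: blocks [1B, align 1] → 4
@4: n_entries [2B, align 2] → 6
@6: size [1B, align 1] → 7
+1 pad (align 8)
@8: reserved [24B, align 8] → 32
@32: mtime [1B, align 1] → 33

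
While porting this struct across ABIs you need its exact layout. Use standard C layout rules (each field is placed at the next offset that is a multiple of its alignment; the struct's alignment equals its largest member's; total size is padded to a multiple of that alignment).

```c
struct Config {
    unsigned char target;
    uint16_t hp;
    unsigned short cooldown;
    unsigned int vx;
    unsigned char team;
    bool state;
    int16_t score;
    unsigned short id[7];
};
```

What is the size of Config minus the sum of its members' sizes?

5

target at 0 (size 1, align 1) → ends 1
pad 1 to align 2 for hp
hp at 2 (size 2, align 2) → ends 4
cooldown at 4 (size 2, align 2) → ends 6
pad 2 to align 4 for vx
vx at 8 (size 4, align 4) → ends 12
team at 12 (size 1, align 1) → ends 13
state at 13 (size 1, align 1) → ends 14
score at 14 (size 2, align 2) → ends 16
id at 16 (size 14, align 2) → ends 30
tail pad 2 to reach multiple of 4
total 32 bytes, alignment 4
data bytes 27, size 32 → padding 5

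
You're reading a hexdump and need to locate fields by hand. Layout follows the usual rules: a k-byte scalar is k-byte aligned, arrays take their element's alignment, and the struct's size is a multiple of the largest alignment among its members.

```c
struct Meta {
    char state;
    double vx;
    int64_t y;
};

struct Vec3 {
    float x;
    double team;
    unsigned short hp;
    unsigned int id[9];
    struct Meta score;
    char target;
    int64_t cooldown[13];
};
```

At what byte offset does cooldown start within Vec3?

88

Meta: 0..1  state  (1B, 1-aligned); 1..8  -- padding (7B); 8..16  vx  (8B, 8-aligned); 16..24  y  (8B, 8-aligned); sizeof = 24, alignof = 8
0..4  x  (4B, 4-aligned)
4..8  -- padding (4B)
8..16  team  (8B, 8-aligned)
16..18  hp  (2B, 2-aligned)
18..20  -- padding (2B)
20..56  id  (36B, 4-aligned)
56..80  score  (24B, 8-aligned)
80..81  target  (1B, 1-aligned)
81..88  -- padding (7B)
88..192  cooldown  (104B, 8-aligned)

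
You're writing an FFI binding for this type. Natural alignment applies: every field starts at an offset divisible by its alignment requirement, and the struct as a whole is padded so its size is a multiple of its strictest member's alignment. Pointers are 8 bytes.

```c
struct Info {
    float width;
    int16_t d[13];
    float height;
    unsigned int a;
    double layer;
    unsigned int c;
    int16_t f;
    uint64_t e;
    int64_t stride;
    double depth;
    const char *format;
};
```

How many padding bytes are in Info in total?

4

0..4  width  (4B, 4-aligned)
4..30  d  (26B, 2-aligned)
30..32  -- padding (2B)
32..36  height  (4B, 4-aligned)
36..40  a  (4B, 4-aligned)
40..48  layer  (8B, 8-aligned)
48..52  c  (4B, 4-aligned)
52..54  f  (2B, 2-aligned)
54..56  -- padding (2B)
56..64  e  (8B, 8-aligned)
64..72  stride  (8B, 8-aligned)
72..80  depth  (8B, 8-aligned)
80..88  format  (8B, 8-aligned)
sizeof = 88, alignof = 8
data bytes 84, size 88 → padding 4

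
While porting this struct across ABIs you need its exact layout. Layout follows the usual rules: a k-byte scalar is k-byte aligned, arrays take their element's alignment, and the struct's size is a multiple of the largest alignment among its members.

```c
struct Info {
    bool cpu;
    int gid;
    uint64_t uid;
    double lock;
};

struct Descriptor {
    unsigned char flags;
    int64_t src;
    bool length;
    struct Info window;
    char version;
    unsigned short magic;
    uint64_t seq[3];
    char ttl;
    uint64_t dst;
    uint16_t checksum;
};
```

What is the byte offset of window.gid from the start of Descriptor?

Info: @0: cpu [1B, align 1] → 1; +3 pad (align 4); @4: gid [4B, align 4] → 8; @8: uid [8B, align 8] → 16; @16: lock [8B, align 8] → 24; size 24, align 8
@0: flags [1B, align 1] → 1
+7 pad (align 8)
@8: src [8B, align 8] → 16
@16: length [1B, align 1] → 17
+7 pad (align 8)
@24: window [24B, align 8] → 48
within Info: gid at 4
24 + 4 = 28

28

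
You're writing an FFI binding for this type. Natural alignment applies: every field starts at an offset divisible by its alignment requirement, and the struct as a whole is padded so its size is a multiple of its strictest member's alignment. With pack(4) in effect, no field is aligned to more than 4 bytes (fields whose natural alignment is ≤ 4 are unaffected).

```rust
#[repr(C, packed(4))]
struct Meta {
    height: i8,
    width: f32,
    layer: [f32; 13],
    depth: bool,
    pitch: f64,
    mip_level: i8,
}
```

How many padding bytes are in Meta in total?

9

0..1  height  (1B, 1-aligned)
1..4  -- padding (3B)
4..8  width  (4B, 4-aligned)
8..60  layer  (52B, 4-aligned)
60..61  depth  (1B, 1-aligned)
61..64  -- padding (3B)
64..72  pitch  (8B, 4-aligned)
72..73  mip_level  (1B, 1-aligned)
73..76  -- tail padding (3B)
sizeof = 76, alignof = 4
data bytes 67, size 76 → padding 9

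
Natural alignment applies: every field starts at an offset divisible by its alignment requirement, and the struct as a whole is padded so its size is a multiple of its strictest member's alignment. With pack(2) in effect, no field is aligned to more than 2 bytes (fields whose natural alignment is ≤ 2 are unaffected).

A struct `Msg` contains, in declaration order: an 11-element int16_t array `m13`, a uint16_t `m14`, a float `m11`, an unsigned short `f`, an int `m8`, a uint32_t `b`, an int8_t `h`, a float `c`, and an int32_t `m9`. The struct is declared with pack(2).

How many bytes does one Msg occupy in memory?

48 bytes

m13 at 0 (size 22, align 2) → ends 22
m14 at 22 (size 2, align 2) → ends 24
m11 at 24 (size 4, align 2) → ends 28
f at 28 (size 2, align 2) → ends 30
m8 at 30 (size 4, align 2) → ends 34
b at 34 (size 4, align 2) → ends 38
h at 38 (size 1, align 1) → ends 39
pad 1 to align 2 for c
c at 40 (size 4, align 2) → ends 44
m9 at 44 (size 4, align 2) → ends 48
total 48 bytes, alignment 2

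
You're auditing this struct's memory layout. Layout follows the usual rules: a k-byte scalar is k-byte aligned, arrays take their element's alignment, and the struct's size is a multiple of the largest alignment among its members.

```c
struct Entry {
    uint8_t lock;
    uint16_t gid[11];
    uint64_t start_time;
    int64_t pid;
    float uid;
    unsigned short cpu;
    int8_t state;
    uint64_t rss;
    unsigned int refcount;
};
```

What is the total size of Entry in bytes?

lock at 0 (size 1, align 1) → ends 1
pad 1 to align 2 for gid
gid at 2 (size 22, align 2) → ends 24
start_time at 24 (size 8, align 8) → ends 32
pid at 32 (size 8, align 8) → ends 40
uid at 40 (size 4, align 4) → ends 44
cpu at 44 (size 2, align 2) → ends 46
state at 46 (size 1, align 1) → ends 47
pad 1 to align 8 for rss
rss at 48 (size 8, align 8) → ends 56
refcount at 56 (size 4, align 4) → ends 60
tail pad 4 to reach multiple of 8
total 64 bytes, alignment 8

64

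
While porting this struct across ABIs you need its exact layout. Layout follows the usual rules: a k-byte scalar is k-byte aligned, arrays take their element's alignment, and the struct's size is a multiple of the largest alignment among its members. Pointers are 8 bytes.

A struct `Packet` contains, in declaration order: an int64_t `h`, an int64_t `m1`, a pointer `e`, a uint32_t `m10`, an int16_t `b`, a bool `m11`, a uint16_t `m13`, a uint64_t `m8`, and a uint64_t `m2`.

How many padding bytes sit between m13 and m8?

6

@0: h [8B, align 8] → 8
@8: m1 [8B, align 8] → 16
@16: e [8B, align 8] → 24
@24: m10 [4B, align 4] → 28
@28: b [2B, align 2] → 30
@30: m11 [1B, align 1] → 31
+1 pad (align 2)
@32: m13 [2B, align 2] → 34
+6 pad (align 8)
@40: m8 [8B, align 8] → 48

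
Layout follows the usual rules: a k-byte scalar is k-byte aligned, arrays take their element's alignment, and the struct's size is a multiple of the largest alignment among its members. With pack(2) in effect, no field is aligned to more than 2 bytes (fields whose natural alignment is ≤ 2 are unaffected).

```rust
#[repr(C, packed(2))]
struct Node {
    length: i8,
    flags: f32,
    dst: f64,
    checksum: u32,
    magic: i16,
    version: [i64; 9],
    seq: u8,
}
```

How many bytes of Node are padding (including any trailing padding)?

0..1  length  (1B, 1-aligned)
1..2  -- padding (1B)
2..6  flags  (4B, 2-aligned)
6..14  dst  (8B, 2-aligned)
14..18  checksum  (4B, 2-aligned)
18..20  magic  (2B, 2-aligned)
20..92  version  (72B, 2-aligned)
92..93  seq  (1B, 1-aligned)
93..94  -- tail padding (1B)
sizeof = 94, alignof = 2
data bytes 92, size 94 → padding 2

2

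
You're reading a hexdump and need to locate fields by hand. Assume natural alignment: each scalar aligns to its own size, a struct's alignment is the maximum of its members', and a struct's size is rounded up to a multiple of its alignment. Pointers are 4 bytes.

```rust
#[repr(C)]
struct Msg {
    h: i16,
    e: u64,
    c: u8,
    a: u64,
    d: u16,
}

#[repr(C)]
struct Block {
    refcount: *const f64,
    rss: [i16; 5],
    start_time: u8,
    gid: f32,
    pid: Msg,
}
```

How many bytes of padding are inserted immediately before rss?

Msg: h at 0 (size 2, align 2) → ends 2; pad 6 to align 8 for e; e at 8 (size 8, align 8) → ends 16; c at 16 (size 1, align 1) → ends 17; pad 7 to align 8 for a; a at 24 (size 8, align 8) → ends 32; d at 32 (size 2, align 2) → ends 34; tail pad 6 to reach multiple of 8; total 40 bytes, alignment 8
refcount at 0 (size 4, align 4) → ends 4
rss at 4 (size 10, align 2) → ends 14

0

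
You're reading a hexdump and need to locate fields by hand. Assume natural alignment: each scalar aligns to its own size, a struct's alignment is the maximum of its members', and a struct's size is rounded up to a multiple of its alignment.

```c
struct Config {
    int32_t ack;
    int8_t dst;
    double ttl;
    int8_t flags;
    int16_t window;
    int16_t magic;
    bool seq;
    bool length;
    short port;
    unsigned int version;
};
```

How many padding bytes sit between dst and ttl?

3

ack at 0 (size 4, align 4) → ends 4
dst at 4 (size 1, align 1) → ends 5
pad 3 to align 8 for ttl
ttl at 8 (size 8, align 8) → ends 16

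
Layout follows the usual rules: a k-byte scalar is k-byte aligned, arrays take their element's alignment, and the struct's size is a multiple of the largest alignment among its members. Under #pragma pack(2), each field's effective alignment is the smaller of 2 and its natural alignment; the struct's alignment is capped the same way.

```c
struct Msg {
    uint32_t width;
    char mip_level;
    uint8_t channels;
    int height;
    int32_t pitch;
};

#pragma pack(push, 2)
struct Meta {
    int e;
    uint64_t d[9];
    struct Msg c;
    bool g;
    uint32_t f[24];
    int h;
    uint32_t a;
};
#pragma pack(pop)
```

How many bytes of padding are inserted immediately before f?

1

Msg: 0..4  width  (4B, 4-aligned); 4..5  mip_level  (1B, 1-aligned); 5..6  channels  (1B, 1-aligned); 6..8  -- padding (2B); 8..12  height  (4B, 4-aligned); 12..16  pitch  (4B, 4-aligned); sizeof = 16, alignof = 4
0..4  e  (4B, 2-aligned)
4..76  d  (72B, 2-aligned)
76..92  c  (16B, 2-aligned)
92..93  g  (1B, 1-aligned)
93..94  -- padding (1B)
94..190  f  (96B, 2-aligned)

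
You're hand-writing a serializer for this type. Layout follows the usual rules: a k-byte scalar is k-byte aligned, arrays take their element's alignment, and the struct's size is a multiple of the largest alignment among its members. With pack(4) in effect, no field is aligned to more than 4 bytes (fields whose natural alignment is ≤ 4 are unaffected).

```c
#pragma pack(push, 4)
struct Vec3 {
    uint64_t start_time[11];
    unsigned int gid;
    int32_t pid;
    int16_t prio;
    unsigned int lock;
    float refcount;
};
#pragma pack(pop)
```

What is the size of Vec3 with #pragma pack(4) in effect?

108

start_time at 0 (size 88, align 4) → ends 88
gid at 88 (size 4, align 4) → ends 92
pid at 92 (size 4, align 4) → ends 96
prio at 96 (size 2, align 2) → ends 98
pad 2 to align 4 for lock
lock at 100 (size 4, align 4) → ends 104
refcount at 104 (size 4, align 4) → ends 108
total 108 bytes, alignment 4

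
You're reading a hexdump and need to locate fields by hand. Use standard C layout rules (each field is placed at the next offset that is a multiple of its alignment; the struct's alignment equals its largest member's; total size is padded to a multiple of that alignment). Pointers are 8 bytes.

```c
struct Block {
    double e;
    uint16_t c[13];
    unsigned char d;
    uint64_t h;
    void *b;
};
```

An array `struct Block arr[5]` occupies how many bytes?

e at 0 (size 8, align 8) → ends 8
c at 8 (size 26, align 2) → ends 34
d at 34 (size 1, align 1) → ends 35
pad 5 to align 8 for h
h at 40 (size 8, align 8) → ends 48
b at 48 (size 8, align 8) → ends 56
total 56 bytes, alignment 8
array of 5: 5 × 56 = 280

280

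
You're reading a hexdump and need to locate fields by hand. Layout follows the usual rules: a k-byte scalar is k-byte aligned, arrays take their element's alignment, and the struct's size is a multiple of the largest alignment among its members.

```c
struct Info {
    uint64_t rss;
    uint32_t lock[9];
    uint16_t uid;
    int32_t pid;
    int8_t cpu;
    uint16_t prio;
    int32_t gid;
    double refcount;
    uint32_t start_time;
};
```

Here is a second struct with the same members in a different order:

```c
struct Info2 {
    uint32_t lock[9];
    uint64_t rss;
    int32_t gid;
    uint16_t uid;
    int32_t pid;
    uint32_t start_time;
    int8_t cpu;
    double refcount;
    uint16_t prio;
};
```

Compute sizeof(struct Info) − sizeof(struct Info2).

rss at 0 (size 8, align 8) → ends 8
lock at 8 (size 36, align 4) → ends 44
uid at 44 (size 2, align 2) → ends 46
pad 2 to align 4 for pid
pid at 48 (size 4, align 4) → ends 52
cpu at 52 (size 1, align 1) → ends 53
pad 1 to align 2 for prio
prio at 54 (size 2, align 2) → ends 56
gid at 56 (size 4, align 4) → ends 60
pad 4 to align 8 for refcount
refcount at 64 (size 8, align 8) → ends 72
start_time at 72 (size 4, align 4) → ends 76
tail pad 4 to reach multiple of 8
total 80 bytes, alignment 8
— Info2 —
lock at 0 (size 36, align 4) → ends 36
pad 4 to align 8 for rss
rss at 40 (size 8, align 8) → ends 48
gid at 48 (size 4, align 4) → ends 52
uid at 52 (size 2, align 2) → ends 54
pad 2 to align 4 for pid
pid at 56 (size 4, align 4) → ends 60
start_time at 60 (size 4, align 4) → ends 64
cpu at 64 (size 1, align 1) → ends 65
pad 7 to align 8 for refcount
refcount at 72 (size 8, align 8) → ends 80
prio at 80 (size 2, align 2) → ends 82
tail pad 6 to reach multiple of 8
total 88 bytes, alignment 8
80 − 88 = -8

-8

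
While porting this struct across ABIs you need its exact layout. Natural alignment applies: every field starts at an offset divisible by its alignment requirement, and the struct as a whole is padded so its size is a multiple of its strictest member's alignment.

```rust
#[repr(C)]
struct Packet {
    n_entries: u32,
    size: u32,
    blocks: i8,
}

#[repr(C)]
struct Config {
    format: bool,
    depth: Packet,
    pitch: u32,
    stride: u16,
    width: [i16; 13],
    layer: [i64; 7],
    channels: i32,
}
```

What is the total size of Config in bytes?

Packet: n_entries at 0 (size 4, align 4) → ends 4; size at 4 (size 4, align 4) → ends 8; blocks at 8 (size 1, align 1) → ends 9; tail pad 3 to reach multiple of 4; total 12 bytes, alignment 4
format at 0 (size 1, align 1) → ends 1
pad 3 to align 4 for depth
depth at 4 (size 12, align 4) → ends 16
pitch at 16 (size 4, align 4) → ends 20
stride at 20 (size 2, align 2) → ends 22
width at 22 (size 26, align 2) → ends 48
layer at 48 (size 56, align 8) → ends 104
channels at 104 (size 4, align 4) → ends 108
tail pad 4 to reach multiple of 8
total 112 bytes, alignment 8

112 bytes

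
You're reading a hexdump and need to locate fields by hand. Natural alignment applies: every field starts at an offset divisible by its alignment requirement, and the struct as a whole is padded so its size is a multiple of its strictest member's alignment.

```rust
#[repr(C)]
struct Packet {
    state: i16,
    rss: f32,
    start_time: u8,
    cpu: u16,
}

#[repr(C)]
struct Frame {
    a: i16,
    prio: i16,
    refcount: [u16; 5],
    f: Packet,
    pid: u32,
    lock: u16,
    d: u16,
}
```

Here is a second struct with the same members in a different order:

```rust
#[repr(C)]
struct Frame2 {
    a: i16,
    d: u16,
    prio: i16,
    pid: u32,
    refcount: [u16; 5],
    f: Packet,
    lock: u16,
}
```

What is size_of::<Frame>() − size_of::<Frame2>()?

-4

Packet: state at 0 (size 2, align 2) → ends 2; pad 2 to align 4 for rss; rss at 4 (size 4, align 4) → ends 8; start_time at 8 (size 1, align 1) → ends 9; pad 1 to align 2 for cpu; cpu at 10 (size 2, align 2) → ends 12; total 12 bytes, alignment 4
a at 0 (size 2, align 2) → ends 2
prio at 2 (size 2, align 2) → ends 4
refcount at 4 (size 10, align 2) → ends 14
pad 2 to align 4 for f
f at 16 (size 12, align 4) → ends 28
pid at 28 (size 4, align 4) → ends 32
lock at 32 (size 2, align 2) → ends 34
d at 34 (size 2, align 2) → ends 36
total 36 bytes, alignment 4
— Frame2 —
a at 0 (size 2, align 2) → ends 2
d at 2 (size 2, align 2) → ends 4
prio at 4 (size 2, align 2) → ends 6
pad 2 to align 4 for pid
pid at 8 (size 4, align 4) → ends 12
refcount at 12 (size 10, align 2) → ends 22
pad 2 to align 4 for f
f at 24 (size 12, align 4) → ends 36
lock at 36 (size 2, align 2) → ends 38
tail pad 2 to reach multiple of 4
total 40 bytes, alignment 4
36 − 40 = -4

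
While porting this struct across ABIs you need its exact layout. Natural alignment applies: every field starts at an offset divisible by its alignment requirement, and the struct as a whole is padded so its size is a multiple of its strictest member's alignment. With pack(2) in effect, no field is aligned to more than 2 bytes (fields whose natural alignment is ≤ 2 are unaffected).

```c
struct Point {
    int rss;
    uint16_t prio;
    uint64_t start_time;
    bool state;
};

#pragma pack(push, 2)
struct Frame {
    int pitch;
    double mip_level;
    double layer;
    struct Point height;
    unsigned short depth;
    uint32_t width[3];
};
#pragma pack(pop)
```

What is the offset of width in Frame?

Point: 0..4  rss  (4B, 4-aligned); 4..6  prio  (2B, 2-aligned); 6..8  -- padding (2B); 8..16  start_time  (8B, 8-aligned); 16..17  state  (1B, 1-aligned); 17..24  -- tail padding (7B); sizeof = 24, alignof = 8
0..4  pitch  (4B, 2-aligned)
4..12  mip_level  (8B, 2-aligned)
12..20  layer  (8B, 2-aligned)
20..44  height  (24B, 2-aligned)
44..46  depth  (2B, 2-aligned)
46..58  width  (12B, 2-aligned)

46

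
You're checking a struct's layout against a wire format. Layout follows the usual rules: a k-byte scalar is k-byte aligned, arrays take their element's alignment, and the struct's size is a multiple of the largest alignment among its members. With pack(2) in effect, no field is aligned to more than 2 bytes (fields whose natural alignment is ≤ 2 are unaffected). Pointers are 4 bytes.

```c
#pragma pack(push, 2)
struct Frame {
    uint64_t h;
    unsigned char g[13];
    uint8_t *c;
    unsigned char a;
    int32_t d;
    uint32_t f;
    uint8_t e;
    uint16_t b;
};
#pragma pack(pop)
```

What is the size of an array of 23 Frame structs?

0..8  h  (8B, 2-aligned)
8..21  g  (13B, 1-aligned)
21..22  -- padding (1B)
22..26  c  (4B, 2-aligned)
26..27  a  (1B, 1-aligned)
27..28  -- padding (1B)
28..32  d  (4B, 2-aligned)
32..36  f  (4B, 2-aligned)
36..37  e  (1B, 1-aligned)
37..38  -- padding (1B)
38..40  b  (2B, 2-aligned)
sizeof = 40, alignof = 2
array of 23: 23 × 40 = 920

920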